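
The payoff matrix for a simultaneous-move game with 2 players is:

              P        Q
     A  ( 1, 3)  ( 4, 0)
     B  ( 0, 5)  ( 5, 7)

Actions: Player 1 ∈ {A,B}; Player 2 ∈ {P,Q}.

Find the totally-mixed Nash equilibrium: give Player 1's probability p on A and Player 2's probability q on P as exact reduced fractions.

P1 indiff ⇒ q·1+(1-q)·4 = q·0+(1-q)·5 ⇒ q(1) = (1-q)(1) ⇒ q = 1/2
P2 indiff ⇒ p·3+(1-p)·5 = p·0+(1-p)·7 ⇒ p(3) = (1-p)(2) ⇒ p = 2/5

p=2/5, q=1/2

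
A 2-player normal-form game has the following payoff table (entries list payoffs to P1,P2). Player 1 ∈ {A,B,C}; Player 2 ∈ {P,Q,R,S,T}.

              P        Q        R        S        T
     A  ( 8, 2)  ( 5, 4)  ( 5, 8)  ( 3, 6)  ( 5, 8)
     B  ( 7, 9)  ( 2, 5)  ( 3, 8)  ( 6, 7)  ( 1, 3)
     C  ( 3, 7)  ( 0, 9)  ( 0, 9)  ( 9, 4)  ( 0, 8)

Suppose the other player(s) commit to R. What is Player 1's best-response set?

u_1(A vs R) = 5
u_1(B vs R) = 3
u_1(C vs R) = 0
max payoff 5 at {A}

P1 best: {A}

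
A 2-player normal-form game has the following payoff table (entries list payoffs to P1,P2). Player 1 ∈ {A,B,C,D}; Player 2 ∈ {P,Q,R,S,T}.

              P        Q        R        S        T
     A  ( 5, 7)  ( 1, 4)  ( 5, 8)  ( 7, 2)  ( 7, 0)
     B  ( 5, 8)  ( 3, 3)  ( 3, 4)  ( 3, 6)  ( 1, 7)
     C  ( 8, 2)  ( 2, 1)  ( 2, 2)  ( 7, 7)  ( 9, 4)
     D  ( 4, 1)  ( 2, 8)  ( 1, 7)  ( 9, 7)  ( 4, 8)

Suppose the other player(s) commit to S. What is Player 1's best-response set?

BR_1 = {D}

u_1(A vs S) = 7
u_1(B vs S) = 3
u_1(C vs S) = 7
u_1(D vs S) = 9
max payoff 9 at {D}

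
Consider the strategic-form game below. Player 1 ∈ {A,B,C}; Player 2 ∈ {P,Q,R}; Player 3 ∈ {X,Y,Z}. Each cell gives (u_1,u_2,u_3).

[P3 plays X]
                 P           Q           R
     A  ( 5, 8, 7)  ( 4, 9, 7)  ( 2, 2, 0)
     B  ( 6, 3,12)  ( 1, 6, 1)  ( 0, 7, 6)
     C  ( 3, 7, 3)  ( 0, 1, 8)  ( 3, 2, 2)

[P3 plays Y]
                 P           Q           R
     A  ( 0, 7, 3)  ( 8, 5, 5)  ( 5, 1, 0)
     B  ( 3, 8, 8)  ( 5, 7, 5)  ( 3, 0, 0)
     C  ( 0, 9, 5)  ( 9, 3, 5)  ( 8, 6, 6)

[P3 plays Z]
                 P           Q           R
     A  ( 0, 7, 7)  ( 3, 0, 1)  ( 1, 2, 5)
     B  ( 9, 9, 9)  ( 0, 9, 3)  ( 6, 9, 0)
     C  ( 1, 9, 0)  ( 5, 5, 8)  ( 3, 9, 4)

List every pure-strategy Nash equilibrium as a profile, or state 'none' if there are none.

PSNE = {(A,Q,X)}

(A,P,X): not NE [P1→B gives 6>5; P2→Q gives 9>8]
(A,P,Y): not NE [P1→B gives 3>0; P3→Z gives 7>3]
(A,P,Z): not NE [P1→B gives 9>0]
(A,Q,X): NE
(A,Q,Y): not NE [P1→C gives 9>8; P2→P gives 7>5; P3→X gives 7>5]
(A,Q,Z): not NE [P1→C gives 5>3; P2→P gives 7>0; P3→X gives 7>1]
(A,R,X): not NE [P1→C gives 3>2; P2→Q gives 9>2; P3→Z gives 5>0]
(A,R,Y): not NE [P1→C gives 8>5; P2→P gives 7>1; P3→Z gives 5>0]
(A,R,Z): not NE [P1→B gives 6>1; P2→P gives 7>2]
(B,P,X): not NE [P2→R gives 7>3]
(B,P,Y): not NE [P3→X gives 12>8]
(B,P,Z): not NE [P3→X gives 12>9]
(B,Q,X): not NE [P1→A gives 4>1; P2→R gives 7>6; P3→Y gives 5>1]
(B,Q,Y): not NE [P1→C gives 9>5; P2→P gives 8>7]
(B,Q,Z): not NE [P1→C gives 5>0; P3→Y gives 5>3]
(B,R,X): not NE [P1→C gives 3>0]
(B,R,Y): not NE [P1→C gives 8>3; P2→P gives 8>0; P3→X gives 6>0]
(B,R,Z): not NE [P3→X gives 6>0]
(C,P,X): not NE [P1→B gives 6>3; P3→Y gives 5>3]
(C,P,Y): not NE [P1→B gives 3>0]
(C,P,Z): not NE [P1→B gives 9>1; P3→Y gives 5>0]
(C,Q,X): not NE [P1→A gives 4>0; P2→P gives 7>1]
(C,Q,Y): not NE [P2→P gives 9>3; P3→Z gives 8>5]
(C,Q,Z): not NE [P2→R gives 9>5]
(C,R,X): not NE [P2→P gives 7>2; P3→Y gives 6>2]
(C,R,Y): not NE [P2→P gives 9>6]
(C,R,Z): not NE [P1→B gives 6>3; P3→Y gives 6>4]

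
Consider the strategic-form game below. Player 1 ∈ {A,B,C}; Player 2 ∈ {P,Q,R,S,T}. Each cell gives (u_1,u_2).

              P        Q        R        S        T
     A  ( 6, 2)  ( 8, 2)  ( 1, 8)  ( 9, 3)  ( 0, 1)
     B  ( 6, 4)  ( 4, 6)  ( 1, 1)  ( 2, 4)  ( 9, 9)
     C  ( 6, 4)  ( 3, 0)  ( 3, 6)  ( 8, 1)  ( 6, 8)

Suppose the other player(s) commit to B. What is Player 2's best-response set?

BR_2 = {T}

u_2(P vs B) = 4
u_2(Q vs B) = 6
u_2(R vs B) = 1
u_2(S vs B) = 4
u_2(T vs B) = 9
max payoff 9 at {T}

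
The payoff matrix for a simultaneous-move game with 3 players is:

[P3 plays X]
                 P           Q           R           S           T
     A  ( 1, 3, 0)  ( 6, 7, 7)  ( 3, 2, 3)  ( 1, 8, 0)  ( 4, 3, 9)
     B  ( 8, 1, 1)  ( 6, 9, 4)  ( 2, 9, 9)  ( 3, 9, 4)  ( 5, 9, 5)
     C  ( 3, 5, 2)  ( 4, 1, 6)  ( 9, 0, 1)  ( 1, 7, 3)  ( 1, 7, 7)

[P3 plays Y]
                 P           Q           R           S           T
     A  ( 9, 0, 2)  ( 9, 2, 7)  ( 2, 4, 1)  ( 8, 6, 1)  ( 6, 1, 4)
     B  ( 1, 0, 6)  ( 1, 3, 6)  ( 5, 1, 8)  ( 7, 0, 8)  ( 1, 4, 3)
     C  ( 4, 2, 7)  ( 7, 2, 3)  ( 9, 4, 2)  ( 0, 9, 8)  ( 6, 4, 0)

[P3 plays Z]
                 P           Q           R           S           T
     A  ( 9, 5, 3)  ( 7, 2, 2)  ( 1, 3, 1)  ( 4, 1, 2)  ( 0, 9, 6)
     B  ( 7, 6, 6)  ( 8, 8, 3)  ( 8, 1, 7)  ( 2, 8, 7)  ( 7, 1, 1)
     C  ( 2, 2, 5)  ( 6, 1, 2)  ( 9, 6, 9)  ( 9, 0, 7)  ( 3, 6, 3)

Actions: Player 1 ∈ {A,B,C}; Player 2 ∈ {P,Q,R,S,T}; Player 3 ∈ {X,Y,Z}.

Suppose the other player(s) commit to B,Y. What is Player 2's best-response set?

P2 best: {T}

u_2(P vs B,Y) = 0
u_2(Q vs B,Y) = 3
u_2(R vs B,Y) = 1
u_2(S vs B,Y) = 0
u_2(T vs B,Y) = 4
max payoff 4 at {T}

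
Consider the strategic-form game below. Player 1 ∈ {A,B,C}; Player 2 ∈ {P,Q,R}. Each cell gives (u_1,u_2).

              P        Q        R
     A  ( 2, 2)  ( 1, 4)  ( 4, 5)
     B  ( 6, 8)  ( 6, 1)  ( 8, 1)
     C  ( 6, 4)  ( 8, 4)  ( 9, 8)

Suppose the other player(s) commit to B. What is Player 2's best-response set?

P2 best: {P}

u_2(P vs B) = 8
u_2(Q vs B) = 1
u_2(R vs B) = 1
max payoff 8 at {P}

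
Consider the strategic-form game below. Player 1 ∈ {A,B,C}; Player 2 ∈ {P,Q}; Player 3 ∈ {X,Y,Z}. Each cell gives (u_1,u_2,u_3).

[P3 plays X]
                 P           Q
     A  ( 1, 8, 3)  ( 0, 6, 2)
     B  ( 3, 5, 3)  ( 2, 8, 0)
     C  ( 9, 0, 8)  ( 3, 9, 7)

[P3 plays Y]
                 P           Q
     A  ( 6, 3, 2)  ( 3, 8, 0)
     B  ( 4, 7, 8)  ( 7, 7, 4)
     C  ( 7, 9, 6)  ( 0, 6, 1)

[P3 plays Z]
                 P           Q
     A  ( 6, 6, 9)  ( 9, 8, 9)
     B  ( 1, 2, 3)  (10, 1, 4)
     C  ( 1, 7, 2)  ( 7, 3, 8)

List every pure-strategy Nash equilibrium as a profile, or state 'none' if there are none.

(A,P,X): not NE [P1→C gives 9>1; P3→Z gives 9>3]
(A,P,Y): not NE [P1→C gives 7>6; P2→Q gives 8>3; P3→Z gives 9>2]
(A,P,Z): not NE [P2→Q gives 8>6]
(A,Q,X): not NE [P1→C gives 3>0; P2→P gives 8>6; P3→Z gives 9>2]
(A,Q,Y): not NE [P1→B gives 7>3; P3→Z gives 9>0]
(A,Q,Z): not NE [P1→B gives 10>9]
(B,P,X): not NE [P1→C gives 9>3; P2→Q gives 8>5; P3→Y gives 8>3]
(B,P,Y): not NE [P1→C gives 7>4]
(B,P,Z): not NE [P1→A gives 6>1; P3→Y gives 8>3]
(B,Q,X): not NE [P1→C gives 3>2; P3→Z gives 4>0]
(B,Q,Y): NE
(B,Q,Z): not NE [P2→P gives 2>1]
(C,P,X): not NE [P2→Q gives 9>0]
(C,P,Y): not NE [P3→X gives 8>6]
(C,P,Z): not NE [P1→A gives 6>1; P3→X gives 8>2]
(C,Q,X): not NE [P3→Z gives 8>7]
(C,Q,Y): not NE [P1→B gives 7>0; P2→P gives 9>6; P3→Z gives 8>1]
(C,Q,Z): not NE [P1→B gives 10>7; P2→P gives 7>3]

PSNE = {(B,Q,Y)}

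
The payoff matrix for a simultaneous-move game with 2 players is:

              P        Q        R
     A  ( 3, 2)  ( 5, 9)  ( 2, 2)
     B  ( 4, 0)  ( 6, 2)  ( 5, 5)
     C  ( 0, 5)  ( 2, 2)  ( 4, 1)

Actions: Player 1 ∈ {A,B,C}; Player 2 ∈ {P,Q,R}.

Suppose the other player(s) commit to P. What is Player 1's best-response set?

argmax u_1 = {B}

u_1(A vs P) = 3
u_1(B vs P) = 4
u_1(C vs P) = 0
max payoff 4 at {B}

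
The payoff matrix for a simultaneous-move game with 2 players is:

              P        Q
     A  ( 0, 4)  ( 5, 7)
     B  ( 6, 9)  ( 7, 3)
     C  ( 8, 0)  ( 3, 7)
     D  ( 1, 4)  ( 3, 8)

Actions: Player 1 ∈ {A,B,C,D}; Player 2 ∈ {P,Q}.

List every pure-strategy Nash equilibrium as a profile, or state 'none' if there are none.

No pure NE.

(A,P): not NE [P1→C gives 8>0; P2→Q gives 7>4]
(A,Q): not NE [P1→B gives 7>5]
(B,P): not NE [P1→C gives 8>6]
(B,Q): not NE [P2→P gives 9>3]
(C,P): not NE [P2→Q gives 7>0]
(C,Q): not NE [P1→B gives 7>3]
(D,P): not NE [P1→C gives 8>1; P2→Q gives 8>4]
(D,Q): not NE [P1→B gives 7>3]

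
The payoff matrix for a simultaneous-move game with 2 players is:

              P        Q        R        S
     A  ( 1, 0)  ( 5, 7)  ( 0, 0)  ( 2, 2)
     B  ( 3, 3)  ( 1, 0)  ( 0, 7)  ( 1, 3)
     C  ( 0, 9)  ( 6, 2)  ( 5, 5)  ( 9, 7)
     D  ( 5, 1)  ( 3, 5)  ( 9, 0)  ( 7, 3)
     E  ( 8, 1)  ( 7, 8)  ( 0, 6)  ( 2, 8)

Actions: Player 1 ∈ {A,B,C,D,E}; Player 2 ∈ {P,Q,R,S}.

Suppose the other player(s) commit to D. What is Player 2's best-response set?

u_2(P vs D) = 1
u_2(Q vs D) = 5
u_2(R vs D) = 0
u_2(S vs D) = 3
max payoff 5 at {Q}

BR_2 = {Q}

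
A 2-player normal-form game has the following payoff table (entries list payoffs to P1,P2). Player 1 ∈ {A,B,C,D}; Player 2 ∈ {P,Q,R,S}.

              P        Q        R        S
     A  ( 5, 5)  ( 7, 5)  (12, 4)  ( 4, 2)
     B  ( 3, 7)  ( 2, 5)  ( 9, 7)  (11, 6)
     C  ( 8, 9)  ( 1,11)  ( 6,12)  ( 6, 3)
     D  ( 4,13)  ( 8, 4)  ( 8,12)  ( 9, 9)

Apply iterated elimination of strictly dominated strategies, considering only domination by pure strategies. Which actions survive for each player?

IESDS → P1:{A,C,D} P2:{P,Q,R}

P2 drop S (P beats it: A:5>2 B:7>6 C:9>3 D:13>9)
P1 drop B (A beats it: P:5>3 Q:7>2 R:12>9)
P1→{A,C,D} P2→{P,Q,R}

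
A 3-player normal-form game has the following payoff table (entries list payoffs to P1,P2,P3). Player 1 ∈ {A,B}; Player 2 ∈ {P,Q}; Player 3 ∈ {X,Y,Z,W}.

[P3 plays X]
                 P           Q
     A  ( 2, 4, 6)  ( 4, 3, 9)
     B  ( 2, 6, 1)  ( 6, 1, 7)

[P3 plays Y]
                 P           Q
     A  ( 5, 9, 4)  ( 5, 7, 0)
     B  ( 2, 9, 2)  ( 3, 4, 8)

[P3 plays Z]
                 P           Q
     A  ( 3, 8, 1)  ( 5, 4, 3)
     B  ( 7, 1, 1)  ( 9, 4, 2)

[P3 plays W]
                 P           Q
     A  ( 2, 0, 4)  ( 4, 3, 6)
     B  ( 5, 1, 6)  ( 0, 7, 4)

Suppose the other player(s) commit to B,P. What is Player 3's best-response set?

u_3(X vs B,P) = 1
u_3(Y vs B,P) = 2
u_3(Z vs B,P) = 1
u_3(W vs B,P) = 6
max payoff 6 at {W}

BR_3 = {W}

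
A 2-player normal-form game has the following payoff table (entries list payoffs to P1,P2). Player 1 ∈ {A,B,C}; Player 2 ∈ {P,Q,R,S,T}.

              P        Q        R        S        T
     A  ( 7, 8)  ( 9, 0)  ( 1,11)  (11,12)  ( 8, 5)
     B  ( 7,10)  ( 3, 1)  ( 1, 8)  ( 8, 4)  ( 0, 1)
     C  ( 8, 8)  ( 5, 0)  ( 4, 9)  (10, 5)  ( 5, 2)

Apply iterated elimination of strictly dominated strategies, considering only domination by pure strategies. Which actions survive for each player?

Survivors P1:{A,C} P2:{R,S}

P1 drop B (C beats it: P:8>7 Q:5>3 R:4>1 S:10>8 T:5>0)
P2 drop P (R beats it: A:11>8 C:9>8)
P2 drop Q (R beats it: A:11>0 C:9>0)
P2 drop T (R beats it: A:11>5 C:9>2)
P1→{A,C} P2→{R,S}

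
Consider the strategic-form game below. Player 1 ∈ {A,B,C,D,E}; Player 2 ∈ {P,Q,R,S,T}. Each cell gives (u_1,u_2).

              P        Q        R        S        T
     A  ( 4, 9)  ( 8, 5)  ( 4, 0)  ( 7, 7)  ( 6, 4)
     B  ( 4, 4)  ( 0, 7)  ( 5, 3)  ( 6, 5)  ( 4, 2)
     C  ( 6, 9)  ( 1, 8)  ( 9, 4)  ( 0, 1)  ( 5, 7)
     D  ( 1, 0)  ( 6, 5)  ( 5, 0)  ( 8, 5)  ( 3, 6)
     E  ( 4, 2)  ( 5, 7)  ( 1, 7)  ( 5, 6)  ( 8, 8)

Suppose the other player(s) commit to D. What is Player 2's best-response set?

u_2(P vs D) = 0
u_2(Q vs D) = 5
u_2(R vs D) = 0
u_2(S vs D) = 5
u_2(T vs D) = 6
max payoff 6 at {T}

argmax u_2 = {T}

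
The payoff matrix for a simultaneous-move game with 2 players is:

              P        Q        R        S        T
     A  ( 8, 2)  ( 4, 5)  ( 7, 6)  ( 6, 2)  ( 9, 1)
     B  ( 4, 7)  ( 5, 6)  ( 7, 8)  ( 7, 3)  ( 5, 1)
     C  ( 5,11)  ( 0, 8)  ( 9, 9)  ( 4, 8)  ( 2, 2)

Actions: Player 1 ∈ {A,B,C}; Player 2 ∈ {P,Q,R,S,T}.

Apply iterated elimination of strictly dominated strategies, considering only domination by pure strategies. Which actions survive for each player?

P2 drop Q (R beats it: A:6>5 B:8>6 C:9>8)
P2 drop S (R beats it: A:6>2 B:8>3 C:9>8)
P2 drop T (P beats it: A:2>1 B:7>1 C:11>2)
P1 drop B (C beats it: P:5>4 R:9>7)
P1→{A,C} P2→{P,R}

Survivors P1:{A,C} P2:{P,R}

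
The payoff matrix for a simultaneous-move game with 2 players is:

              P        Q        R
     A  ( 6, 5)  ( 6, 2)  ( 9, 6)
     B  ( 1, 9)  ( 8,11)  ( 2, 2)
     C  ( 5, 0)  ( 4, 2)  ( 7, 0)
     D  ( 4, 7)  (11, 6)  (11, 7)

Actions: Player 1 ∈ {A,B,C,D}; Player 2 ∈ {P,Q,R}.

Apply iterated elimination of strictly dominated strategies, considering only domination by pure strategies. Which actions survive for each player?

IESDS → P1:{A,D} P2:{P,R}

P1 drop B (D beats it: P:4>1 Q:11>8 R:11>2)
P1 drop C (A beats it: P:6>5 Q:6>4 R:9>7)
P2 drop Q (P beats it: A:5>2 D:7>6)
P1→{A,D} P2→{P,R}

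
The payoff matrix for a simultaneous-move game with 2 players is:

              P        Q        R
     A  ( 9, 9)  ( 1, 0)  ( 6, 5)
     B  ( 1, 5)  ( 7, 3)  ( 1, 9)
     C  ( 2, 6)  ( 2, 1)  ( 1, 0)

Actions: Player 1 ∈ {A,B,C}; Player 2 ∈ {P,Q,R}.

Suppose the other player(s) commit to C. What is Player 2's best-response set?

u_2(P vs C) = 6
u_2(Q vs C) = 1
u_2(R vs C) = 0
max payoff 6 at {P}

argmax u_2 = {P}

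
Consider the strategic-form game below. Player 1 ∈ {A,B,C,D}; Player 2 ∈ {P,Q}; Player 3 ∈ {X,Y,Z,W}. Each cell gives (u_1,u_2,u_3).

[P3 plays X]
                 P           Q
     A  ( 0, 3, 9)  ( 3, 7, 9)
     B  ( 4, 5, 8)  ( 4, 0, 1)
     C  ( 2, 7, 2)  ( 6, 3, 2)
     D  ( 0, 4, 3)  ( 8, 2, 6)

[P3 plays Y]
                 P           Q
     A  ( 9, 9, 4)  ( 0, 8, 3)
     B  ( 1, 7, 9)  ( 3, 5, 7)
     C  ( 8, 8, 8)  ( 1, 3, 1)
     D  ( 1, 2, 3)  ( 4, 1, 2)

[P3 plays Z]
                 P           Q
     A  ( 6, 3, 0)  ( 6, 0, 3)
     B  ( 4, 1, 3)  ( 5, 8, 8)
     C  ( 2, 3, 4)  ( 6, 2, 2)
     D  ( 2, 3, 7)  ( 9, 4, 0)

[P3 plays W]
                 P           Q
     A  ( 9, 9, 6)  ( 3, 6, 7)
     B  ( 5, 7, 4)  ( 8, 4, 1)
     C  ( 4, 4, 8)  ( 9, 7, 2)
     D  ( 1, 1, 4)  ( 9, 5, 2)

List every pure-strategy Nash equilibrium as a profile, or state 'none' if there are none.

PSNE = {(C,Q,W)}

(A,P,X): not NE [P1→B gives 4>0; P2→Q gives 7>3]
(A,P,Y): not NE [P3→X gives 9>4]
(A,P,Z): not NE [P3→X gives 9>0]
(A,P,W): not NE [P3→X gives 9>6]
(A,Q,X): not NE [P1→D gives 8>3]
(A,Q,Y): not NE [P1→D gives 4>0; P2→P gives 9>8; P3→X gives 9>3]
(A,Q,Z): not NE [P1→D gives 9>6; P2→P gives 3>0; P3→X gives 9>3]
(A,Q,W): not NE [P1→D gives 9>3; P2→P gives 9>6; P3→X gives 9>7]
(B,P,X): not NE [P3→Y gives 9>8]
(B,P,Y): not NE [P1→A gives 9>1]
(B,P,Z): not NE [P1→A gives 6>4; P2→Q gives 8>1; P3→Y gives 9>3]
(B,P,W): not NE [P1→A gives 9>5; P3→Y gives 9>4]
(B,Q,X): not NE [P1→D gives 8>4; P2→P gives 5>0; P3→Z gives 8>1]
(B,Q,Y): not NE [P1→D gives 4>3; P2→P gives 7>5; P3→Z gives 8>7]
(B,Q,Z): not NE [P1→D gives 9>5]
(B,Q,W): not NE [P1→D gives 9>8; P2→P gives 7>4; P3→Z gives 8>1]
(C,P,X): not NE [P1→B gives 4>2; P3→W gives 8>2]
(C,P,Y): not NE [P1→A gives 9>8]
(C,P,Z): not NE [P1→A gives 6>2; P3→W gives 8>4]
(C,P,W): not NE [P1→A gives 9>4; P2→Q gives 7>4]
(C,Q,X): not NE [P1→D gives 8>6; P2→P gives 7>3]
(C,Q,Y): not NE [P1→D gives 4>1; P2→P gives 8>3; P3→W gives 2>1]
(C,Q,Z): not NE [P1→D gives 9>6; P2→P gives 3>2]
(C,Q,W): NE
(D,P,X): not NE [P1→B gives 4>0; P3→Z gives 7>3]
(D,P,Y): not NE [P1→A gives 9>1; P3→Z gives 7>3]
(D,P,Z): not NE [P1→A gives 6>2; P2→Q gives 4>3]
(D,P,W): not NE [P1→A gives 9>1; P2→Q gives 5>1; P3→Z gives 7>4]
(D,Q,X): not NE [P2→P gives 4>2]
(D,Q,Y): not NE [P2→P gives 2>1; P3→X gives 6>2]
(D,Q,Z): not NE [P3→X gives 6>0]
(D,Q,W): not NE [P3→X gives 6>2]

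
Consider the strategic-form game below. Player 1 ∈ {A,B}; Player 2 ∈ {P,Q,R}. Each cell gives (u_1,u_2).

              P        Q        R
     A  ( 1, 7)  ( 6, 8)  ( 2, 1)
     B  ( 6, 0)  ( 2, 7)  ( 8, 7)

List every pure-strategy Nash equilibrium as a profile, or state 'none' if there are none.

(A,P): not NE [P1→B gives 6>1; P2→Q gives 8>7]
(A,Q): NE
(A,R): not NE [P1→B gives 8>2; P2→Q gives 8>1]
(B,P): not NE [P2→R gives 7>0]
(B,Q): not NE [P1→A gives 6>2]
(B,R): NE

NE set: (A,Q), (B,R)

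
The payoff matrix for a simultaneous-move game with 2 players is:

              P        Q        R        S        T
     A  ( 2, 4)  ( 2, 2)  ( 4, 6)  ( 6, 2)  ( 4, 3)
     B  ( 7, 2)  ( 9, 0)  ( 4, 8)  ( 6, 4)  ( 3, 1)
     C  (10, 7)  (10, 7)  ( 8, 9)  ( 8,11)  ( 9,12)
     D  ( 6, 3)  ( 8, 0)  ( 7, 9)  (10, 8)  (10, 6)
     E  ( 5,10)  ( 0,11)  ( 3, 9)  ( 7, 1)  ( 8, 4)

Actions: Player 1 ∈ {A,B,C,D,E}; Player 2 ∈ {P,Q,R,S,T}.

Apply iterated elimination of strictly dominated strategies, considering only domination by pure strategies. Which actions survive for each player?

Remaining: P1:{C,D} P2:{R,S,T}

P1 drop A (C beats it: P:10>2 Q:10>2 R:8>4 S:8>6 T:9>4)
P1 drop B (C beats it: P:10>7 Q:10>9 R:8>4 S:8>6 T:9>3)
P1 drop E (C beats it: P:10>5 Q:10>0 R:8>3 S:8>7 T:9>8)
P2 drop P (R beats it: C:9>7 D:9>3)
P2 drop Q (R beats it: C:9>7 D:9>0)
P1→{C,D} P2→{R,S,T}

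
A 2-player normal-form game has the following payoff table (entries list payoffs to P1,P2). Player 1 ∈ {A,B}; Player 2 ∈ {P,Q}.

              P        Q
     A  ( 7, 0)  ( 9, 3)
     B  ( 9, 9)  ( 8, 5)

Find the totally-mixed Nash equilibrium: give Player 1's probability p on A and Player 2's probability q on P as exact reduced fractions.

p=4/7, q=1/3

P1 indiff ⇒ q·7+(1-q)·9 = q·9+(1-q)·8 ⇒ q(-2) = (1-q)(-1) ⇒ q = 1/3
P2 indiff ⇒ p·0+(1-p)·9 = p·3+(1-p)·5 ⇒ p(-3) = (1-p)(-4) ⇒ p = 4/7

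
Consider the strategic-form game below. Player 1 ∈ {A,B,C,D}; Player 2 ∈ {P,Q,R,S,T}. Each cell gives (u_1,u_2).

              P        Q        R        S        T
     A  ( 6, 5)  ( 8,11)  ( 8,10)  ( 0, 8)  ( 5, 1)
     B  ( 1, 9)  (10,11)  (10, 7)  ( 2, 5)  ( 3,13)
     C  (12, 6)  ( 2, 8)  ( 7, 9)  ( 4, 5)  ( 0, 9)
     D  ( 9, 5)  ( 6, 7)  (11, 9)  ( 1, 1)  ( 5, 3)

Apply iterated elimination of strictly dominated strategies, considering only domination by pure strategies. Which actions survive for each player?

P2 drop P (Q beats it: A:11>5 B:11>9 C:8>6 D:7>5)
P2 drop S (Q beats it: A:11>8 B:11>5 C:8>5 D:7>1)
P1 drop C (A beats it: Q:8>2 R:8>7 T:5>0)
P1→{A,B,D} P2→{Q,R,T}

Survivors P1:{A,B,D} P2:{Q,R,T}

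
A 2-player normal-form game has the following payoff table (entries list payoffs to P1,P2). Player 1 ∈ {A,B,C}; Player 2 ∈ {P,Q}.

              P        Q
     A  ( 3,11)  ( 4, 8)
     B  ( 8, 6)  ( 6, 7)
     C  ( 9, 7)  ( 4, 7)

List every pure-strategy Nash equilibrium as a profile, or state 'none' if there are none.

Nash profiles: (B,Q), (C,P)

(A,P): not NE [P1→C gives 9>3]
(A,Q): not NE [P1→B gives 6>4; P2→P gives 11>8]
(B,P): not NE [P1→C gives 9>8; P2→Q gives 7>6]
(B,Q): NE
(C,P): NE
(C,Q): not NE [P1→B gives 6>4]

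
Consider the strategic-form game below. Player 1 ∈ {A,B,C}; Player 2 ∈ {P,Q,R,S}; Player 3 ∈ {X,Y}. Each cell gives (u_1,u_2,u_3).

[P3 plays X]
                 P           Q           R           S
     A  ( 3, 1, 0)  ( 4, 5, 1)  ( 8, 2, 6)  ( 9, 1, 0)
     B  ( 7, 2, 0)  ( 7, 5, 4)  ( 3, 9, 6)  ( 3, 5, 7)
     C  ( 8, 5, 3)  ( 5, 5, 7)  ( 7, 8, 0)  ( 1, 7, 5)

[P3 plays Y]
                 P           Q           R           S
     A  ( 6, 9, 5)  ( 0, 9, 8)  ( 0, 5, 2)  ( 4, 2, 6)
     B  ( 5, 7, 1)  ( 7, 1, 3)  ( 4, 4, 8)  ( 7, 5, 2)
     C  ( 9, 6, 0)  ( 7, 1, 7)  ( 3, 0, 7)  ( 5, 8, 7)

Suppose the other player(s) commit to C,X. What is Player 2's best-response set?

P2 best: {R}

u_2(P vs C,X) = 5
u_2(Q vs C,X) = 5
u_2(R vs C,X) = 8
u_2(S vs C,X) = 7
max payoff 8 at {R}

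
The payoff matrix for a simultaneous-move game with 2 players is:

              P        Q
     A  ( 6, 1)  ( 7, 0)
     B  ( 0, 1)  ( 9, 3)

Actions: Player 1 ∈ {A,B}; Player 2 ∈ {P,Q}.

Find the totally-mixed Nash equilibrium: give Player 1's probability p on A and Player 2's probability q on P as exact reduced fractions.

p=2/3, q=1/4

P1 indiff ⇒ q·6+(1-q)·7 = q·0+(1-q)·9 ⇒ q(6) = (1-q)(2) ⇒ q = 1/4
P2 indiff ⇒ p·1+(1-p)·1 = p·0+(1-p)·3 ⇒ p(1) = (1-p)(2) ⇒ p = 2/3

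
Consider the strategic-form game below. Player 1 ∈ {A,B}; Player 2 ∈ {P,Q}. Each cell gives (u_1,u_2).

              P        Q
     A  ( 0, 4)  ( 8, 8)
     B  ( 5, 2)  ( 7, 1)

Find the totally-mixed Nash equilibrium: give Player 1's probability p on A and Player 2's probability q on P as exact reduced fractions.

P1 indiff ⇒ q·0+(1-q)·8 = q·5+(1-q)·7 ⇒ q(-5) = (1-q)(-1) ⇒ q = 1/6
P2 indiff ⇒ p·4+(1-p)·2 = p·8+(1-p)·1 ⇒ p(-4) = (1-p)(-1) ⇒ p = 1/5

p=1/5, q=1/6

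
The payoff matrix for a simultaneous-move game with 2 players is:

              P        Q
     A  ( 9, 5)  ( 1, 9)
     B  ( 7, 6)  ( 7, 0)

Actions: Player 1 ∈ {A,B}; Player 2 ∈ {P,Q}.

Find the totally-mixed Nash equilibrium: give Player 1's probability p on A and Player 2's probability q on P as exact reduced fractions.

P1 indiff ⇒ q·9+(1-q)·1 = q·7+(1-q)·7 ⇒ q(2) = (1-q)(6) ⇒ q = 3/4
P2 indiff ⇒ p·5+(1-p)·6 = p·9+(1-p)·0 ⇒ p(-4) = (1-p)(-6) ⇒ p = 3/5

P1 mixes 3/5 on A; P2 mixes 3/4 on P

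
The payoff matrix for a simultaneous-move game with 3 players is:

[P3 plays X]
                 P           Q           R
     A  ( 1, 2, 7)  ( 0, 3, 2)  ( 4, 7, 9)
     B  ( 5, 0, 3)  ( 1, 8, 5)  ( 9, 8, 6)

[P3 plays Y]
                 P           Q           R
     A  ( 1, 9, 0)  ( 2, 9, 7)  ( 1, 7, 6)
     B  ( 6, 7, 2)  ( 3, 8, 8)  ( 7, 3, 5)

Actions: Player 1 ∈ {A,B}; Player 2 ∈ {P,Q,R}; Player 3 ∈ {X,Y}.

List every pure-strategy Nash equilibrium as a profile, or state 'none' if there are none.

(A,P,X): not NE [P1→B gives 5>1; P2→R gives 7>2]
(A,P,Y): not NE [P1→B gives 6>1; P3→X gives 7>0]
(A,Q,X): not NE [P1→B gives 1>0; P2→R gives 7>3; P3→Y gives 7>2]
(A,Q,Y): not NE [P1→B gives 3>2]
(A,R,X): not NE [P1→B gives 9>4]
(A,R,Y): not NE [P1→B gives 7>1; P2→Q gives 9>7; P3→X gives 9>6]
(B,P,X): not NE [P2→R gives 8>0]
(B,P,Y): not NE [P2→Q gives 8>7; P3→X gives 3>2]
(B,Q,X): not NE [P3→Y gives 8>5]
(B,Q,Y): NE
(B,R,X): NE
(B,R,Y): not NE [P2→Q gives 8>3; P3→X gives 6>5]

PSNE = {(B,Q,Y), (B,R,X)}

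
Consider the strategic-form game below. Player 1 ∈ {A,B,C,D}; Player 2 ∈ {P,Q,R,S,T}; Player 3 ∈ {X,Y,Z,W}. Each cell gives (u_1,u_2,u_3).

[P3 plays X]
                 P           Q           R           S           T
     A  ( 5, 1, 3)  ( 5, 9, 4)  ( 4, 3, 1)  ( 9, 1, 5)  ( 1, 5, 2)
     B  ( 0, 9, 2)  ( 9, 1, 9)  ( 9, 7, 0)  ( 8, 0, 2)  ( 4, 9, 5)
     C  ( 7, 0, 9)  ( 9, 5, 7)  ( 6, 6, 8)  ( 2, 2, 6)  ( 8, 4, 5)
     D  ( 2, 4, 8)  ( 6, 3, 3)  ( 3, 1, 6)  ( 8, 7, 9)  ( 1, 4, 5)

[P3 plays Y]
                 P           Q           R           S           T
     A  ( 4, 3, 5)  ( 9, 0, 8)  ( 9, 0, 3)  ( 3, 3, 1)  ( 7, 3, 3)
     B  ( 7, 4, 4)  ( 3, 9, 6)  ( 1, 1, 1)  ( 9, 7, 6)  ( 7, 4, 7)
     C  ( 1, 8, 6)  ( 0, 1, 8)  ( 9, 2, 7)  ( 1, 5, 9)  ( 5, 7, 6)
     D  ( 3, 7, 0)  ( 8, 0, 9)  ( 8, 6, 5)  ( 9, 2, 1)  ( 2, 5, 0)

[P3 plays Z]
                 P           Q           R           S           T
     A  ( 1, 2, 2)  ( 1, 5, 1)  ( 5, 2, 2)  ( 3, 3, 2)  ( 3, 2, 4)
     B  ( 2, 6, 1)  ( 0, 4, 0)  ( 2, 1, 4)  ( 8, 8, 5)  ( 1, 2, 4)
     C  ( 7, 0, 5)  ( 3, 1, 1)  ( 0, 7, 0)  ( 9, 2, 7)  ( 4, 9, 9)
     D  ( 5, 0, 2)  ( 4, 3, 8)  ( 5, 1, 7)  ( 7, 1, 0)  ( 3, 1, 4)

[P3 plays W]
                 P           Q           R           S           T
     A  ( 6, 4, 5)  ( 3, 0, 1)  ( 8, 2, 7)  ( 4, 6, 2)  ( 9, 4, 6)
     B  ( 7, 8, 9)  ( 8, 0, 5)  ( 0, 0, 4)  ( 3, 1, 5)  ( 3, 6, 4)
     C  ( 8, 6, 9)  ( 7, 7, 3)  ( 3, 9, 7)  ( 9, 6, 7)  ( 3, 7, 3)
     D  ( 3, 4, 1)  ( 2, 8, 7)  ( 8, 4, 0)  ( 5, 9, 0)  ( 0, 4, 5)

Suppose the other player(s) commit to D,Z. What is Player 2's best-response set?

P2 best: {Q}

u_2(P vs D,Z) = 0
u_2(Q vs D,Z) = 3
u_2(R vs D,Z) = 1
u_2(S vs D,Z) = 1
u_2(T vs D,Z) = 1
max payoff 3 at {Q}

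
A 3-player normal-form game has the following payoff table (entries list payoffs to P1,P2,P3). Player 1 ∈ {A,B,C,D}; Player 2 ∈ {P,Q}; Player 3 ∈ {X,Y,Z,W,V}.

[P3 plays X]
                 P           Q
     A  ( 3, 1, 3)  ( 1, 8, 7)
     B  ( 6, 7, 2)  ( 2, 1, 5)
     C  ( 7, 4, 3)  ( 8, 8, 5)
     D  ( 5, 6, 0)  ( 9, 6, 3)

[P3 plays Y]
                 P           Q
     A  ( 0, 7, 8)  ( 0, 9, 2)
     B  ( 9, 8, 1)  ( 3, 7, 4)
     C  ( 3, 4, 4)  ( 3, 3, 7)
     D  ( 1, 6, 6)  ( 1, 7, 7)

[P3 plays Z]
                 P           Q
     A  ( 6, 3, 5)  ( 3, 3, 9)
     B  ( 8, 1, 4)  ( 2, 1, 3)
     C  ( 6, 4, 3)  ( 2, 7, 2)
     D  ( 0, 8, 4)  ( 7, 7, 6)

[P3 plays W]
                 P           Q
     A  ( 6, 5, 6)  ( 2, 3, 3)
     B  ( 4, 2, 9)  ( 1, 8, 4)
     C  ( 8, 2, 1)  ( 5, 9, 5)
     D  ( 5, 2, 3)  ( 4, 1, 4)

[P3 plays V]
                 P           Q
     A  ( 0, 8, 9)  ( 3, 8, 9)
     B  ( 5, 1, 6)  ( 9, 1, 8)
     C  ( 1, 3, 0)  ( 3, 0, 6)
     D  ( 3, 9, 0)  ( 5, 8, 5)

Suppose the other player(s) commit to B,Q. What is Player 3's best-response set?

u_3(X vs B,Q) = 5
u_3(Y vs B,Q) = 4
u_3(Z vs B,Q) = 3
u_3(W vs B,Q) = 4
u_3(V vs B,Q) = 8
max payoff 8 at {V}

P3 best: {V}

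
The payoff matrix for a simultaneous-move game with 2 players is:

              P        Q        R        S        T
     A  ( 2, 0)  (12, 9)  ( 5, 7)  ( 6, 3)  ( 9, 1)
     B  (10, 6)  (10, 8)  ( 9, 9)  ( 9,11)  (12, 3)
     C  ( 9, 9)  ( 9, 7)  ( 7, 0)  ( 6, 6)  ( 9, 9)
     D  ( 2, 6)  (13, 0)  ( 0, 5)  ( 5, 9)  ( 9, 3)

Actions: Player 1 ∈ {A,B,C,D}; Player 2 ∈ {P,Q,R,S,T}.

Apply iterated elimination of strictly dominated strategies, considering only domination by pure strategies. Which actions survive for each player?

P1 drop C (B beats it: P:10>9 Q:10>9 R:9>7 S:9>6 T:12>9)
P2 drop P (S beats it: A:3>0 B:11>6 D:9>6)
P2 drop T (R beats it: A:7>1 B:9>3 D:5>3)
P1→{A,B,D} P2→{Q,R,S}

Survivors P1:{A,B,D} P2:{Q,R,S}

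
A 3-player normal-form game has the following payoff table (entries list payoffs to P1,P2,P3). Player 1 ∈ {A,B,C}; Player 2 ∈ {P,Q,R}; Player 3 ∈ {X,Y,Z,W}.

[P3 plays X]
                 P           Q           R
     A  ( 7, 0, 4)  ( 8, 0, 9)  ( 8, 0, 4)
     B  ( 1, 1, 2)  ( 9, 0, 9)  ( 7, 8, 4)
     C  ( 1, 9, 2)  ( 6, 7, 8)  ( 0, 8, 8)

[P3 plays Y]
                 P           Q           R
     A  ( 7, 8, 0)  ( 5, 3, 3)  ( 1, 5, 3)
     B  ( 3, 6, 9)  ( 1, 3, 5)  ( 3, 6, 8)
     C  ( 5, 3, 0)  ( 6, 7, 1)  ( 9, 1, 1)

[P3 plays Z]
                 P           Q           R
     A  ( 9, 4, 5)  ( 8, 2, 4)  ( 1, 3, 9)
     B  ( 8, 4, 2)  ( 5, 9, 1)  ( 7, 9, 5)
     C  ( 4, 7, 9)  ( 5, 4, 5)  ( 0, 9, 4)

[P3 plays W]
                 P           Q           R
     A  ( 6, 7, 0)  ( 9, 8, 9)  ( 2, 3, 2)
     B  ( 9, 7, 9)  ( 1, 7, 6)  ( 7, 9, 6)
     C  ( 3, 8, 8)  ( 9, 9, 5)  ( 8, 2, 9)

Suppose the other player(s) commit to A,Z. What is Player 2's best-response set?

u_2(P vs A,Z) = 4
u_2(Q vs A,Z) = 2
u_2(R vs A,Z) = 3
max payoff 4 at {P}

P2 best: {P}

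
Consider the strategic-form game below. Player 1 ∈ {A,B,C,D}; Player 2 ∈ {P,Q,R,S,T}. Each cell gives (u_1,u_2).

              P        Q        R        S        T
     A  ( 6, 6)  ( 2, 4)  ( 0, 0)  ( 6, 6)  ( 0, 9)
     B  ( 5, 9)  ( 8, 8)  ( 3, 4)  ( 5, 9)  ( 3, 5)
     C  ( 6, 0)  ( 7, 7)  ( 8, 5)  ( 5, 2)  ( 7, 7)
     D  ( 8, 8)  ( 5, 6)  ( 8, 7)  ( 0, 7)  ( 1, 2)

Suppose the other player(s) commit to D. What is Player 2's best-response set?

argmax u_2 = {P}

u_2(P vs D) = 8
u_2(Q vs D) = 6
u_2(R vs D) = 7
u_2(S vs D) = 7
u_2(T vs D) = 2
max payoff 8 at {P}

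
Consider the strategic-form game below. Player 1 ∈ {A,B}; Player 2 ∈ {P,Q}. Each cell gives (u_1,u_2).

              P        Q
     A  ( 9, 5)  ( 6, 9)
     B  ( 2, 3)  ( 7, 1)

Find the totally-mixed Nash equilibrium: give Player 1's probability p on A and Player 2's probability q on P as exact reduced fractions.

P1 indiff ⇒ q·9+(1-q)·6 = q·2+(1-q)·7 ⇒ q(7) = (1-q)(1) ⇒ q = 1/8
P2 indiff ⇒ p·5+(1-p)·3 = p·9+(1-p)·1 ⇒ p(-4) = (1-p)(-2) ⇒ p = 1/3

(p,q) = (1/3, 1/8)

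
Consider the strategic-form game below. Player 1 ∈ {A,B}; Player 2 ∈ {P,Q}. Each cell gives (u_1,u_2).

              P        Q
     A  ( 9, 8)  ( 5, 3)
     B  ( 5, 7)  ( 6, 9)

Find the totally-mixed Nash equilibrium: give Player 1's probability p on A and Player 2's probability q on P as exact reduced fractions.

P1 mixes 2/7 on A; P2 mixes 1/5 on P

P1 indiff ⇒ q·9+(1-q)·5 = q·5+(1-q)·6 ⇒ q(4) = (1-q)(1) ⇒ q = 1/5
P2 indiff ⇒ p·8+(1-p)·7 = p·3+(1-p)·9 ⇒ p(5) = (1-p)(2) ⇒ p = 2/7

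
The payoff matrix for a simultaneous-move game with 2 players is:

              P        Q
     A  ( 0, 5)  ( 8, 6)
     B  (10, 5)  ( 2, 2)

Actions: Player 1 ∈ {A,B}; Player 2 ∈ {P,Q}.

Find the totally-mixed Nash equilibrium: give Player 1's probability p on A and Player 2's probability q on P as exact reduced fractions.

P1 indiff ⇒ q·0+(1-q)·8 = q·10+(1-q)·2 ⇒ q(-10) = (1-q)(-6) ⇒ q = 3/8
P2 indiff ⇒ p·5+(1-p)·5 = p·6+(1-p)·2 ⇒ p(-1) = (1-p)(-3) ⇒ p = 3/4

(p,q) = (3/4, 3/8)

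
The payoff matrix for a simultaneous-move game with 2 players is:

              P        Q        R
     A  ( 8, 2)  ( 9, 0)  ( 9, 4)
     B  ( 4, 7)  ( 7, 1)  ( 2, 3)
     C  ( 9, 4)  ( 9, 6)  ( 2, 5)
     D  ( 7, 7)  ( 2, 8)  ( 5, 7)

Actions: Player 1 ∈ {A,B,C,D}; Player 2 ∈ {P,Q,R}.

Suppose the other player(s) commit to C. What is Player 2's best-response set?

P2 best: {Q}

u_2(P vs C) = 4
u_2(Q vs C) = 6
u_2(R vs C) = 5
max payoff 6 at {Q}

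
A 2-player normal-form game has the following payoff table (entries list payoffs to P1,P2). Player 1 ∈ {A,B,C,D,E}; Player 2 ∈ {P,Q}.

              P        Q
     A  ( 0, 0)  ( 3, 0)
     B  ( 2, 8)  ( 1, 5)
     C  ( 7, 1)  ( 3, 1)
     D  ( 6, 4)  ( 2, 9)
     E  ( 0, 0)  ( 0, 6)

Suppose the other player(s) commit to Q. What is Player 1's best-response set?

u_1(A vs Q) = 3
u_1(B vs Q) = 1
u_1(C vs Q) = 3
u_1(D vs Q) = 2
u_1(E vs Q) = 0
max payoff 3 at {A,C}

P1 best: {A,C}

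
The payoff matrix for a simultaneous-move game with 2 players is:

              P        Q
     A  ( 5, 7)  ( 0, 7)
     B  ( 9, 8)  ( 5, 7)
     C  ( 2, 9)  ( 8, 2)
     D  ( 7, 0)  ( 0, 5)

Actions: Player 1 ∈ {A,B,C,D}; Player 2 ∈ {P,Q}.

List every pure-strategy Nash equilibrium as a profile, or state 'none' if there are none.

Nash profiles: (B,P)

(A,P): not NE [P1→B gives 9>5]
(A,Q): not NE [P1→C gives 8>0]
(B,P): NE
(B,Q): not NE [P1→C gives 8>5; P2→P gives 8>7]
(C,P): not NE [P1→B gives 9>2]
(C,Q): not NE [P2→P gives 9>2]
(D,P): not NE [P1→B gives 9>7; P2→Q gives 5>0]
(D,Q): not NE [P1→C gives 8>0]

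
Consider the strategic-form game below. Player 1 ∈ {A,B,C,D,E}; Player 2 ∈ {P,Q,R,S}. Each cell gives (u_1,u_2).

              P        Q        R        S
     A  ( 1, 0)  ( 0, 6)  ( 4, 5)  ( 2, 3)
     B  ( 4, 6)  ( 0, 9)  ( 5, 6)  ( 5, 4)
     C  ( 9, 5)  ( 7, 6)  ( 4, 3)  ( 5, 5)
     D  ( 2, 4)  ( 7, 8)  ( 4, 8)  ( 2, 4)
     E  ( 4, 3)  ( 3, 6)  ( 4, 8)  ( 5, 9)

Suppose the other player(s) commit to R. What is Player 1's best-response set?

u_1(A vs R) = 4
u_1(B vs R) = 5
u_1(C vs R) = 4
u_1(D vs R) = 4
u_1(E vs R) = 4
max payoff 5 at {B}

P1 best: {B}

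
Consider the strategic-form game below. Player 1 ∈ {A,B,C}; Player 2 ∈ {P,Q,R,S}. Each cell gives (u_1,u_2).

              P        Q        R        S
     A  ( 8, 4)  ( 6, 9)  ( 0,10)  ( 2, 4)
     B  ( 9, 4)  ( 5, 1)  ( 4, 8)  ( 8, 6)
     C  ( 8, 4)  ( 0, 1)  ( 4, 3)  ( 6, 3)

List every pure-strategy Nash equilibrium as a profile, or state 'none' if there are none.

(A,P): not NE [P1→B gives 9>8; P2→R gives 10>4]
(A,Q): not NE [P2→R gives 10>9]
(A,R): not NE [P1→C gives 4>0]
(A,S): not NE [P1→B gives 8>2; P2→R gives 10>4]
(B,P): not NE [P2→R gives 8>4]
(B,Q): not NE [P1→A gives 6>5; P2→R gives 8>1]
(B,R): NE
(B,S): not NE [P2→R gives 8>6]
(C,P): not NE [P1→B gives 9>8]
(C,Q): not NE [P1→A gives 6>0; P2→P gives 4>1]
(C,R): not NE [P2→P gives 4>3]
(C,S): not NE [P1→B gives 8>6; P2→P gives 4>3]

NE set: (B,R)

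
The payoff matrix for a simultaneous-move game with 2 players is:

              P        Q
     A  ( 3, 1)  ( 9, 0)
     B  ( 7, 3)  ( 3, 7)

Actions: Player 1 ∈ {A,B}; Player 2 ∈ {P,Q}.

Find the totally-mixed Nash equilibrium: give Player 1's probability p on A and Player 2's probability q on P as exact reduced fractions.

P1 indiff ⇒ q·3+(1-q)·9 = q·7+(1-q)·3 ⇒ q(-4) = (1-q)(-6) ⇒ q = 3/5
P2 indiff ⇒ p·1+(1-p)·3 = p·0+(1-p)·7 ⇒ p(1) = (1-p)(4) ⇒ p = 4/5

P1 mixes 4/5 on A; P2 mixes 3/5 on P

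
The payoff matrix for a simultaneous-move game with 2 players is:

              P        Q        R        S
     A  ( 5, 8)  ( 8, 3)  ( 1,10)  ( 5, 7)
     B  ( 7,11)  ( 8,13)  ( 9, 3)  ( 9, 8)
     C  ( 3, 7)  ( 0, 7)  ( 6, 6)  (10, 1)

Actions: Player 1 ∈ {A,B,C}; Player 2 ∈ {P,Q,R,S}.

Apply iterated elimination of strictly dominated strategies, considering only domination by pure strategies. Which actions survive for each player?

P2 drop S (P beats it: A:8>7 B:11>8 C:7>1)
P1 drop C (B beats it: P:7>3 Q:8>0 R:9>6)
P1→{A,B} P2→{P,Q,R}

Remaining: P1:{A,B} P2:{P,Q,R}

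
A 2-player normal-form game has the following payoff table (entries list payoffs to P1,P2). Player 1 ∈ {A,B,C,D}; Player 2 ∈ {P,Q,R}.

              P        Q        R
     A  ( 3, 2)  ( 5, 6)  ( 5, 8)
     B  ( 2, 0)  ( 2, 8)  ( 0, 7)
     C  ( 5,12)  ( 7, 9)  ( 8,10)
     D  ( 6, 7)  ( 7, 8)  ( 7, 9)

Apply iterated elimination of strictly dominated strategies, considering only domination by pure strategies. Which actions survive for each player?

P1 drop A (C beats it: P:5>3 Q:7>5 R:8>5)
P1 drop B (C beats it: P:5>2 Q:7>2 R:8>0)
P2 drop Q (R beats it: C:10>9 D:9>8)
P1→{C,D} P2→{P,R}

Survivors P1:{C,D} P2:{P,R}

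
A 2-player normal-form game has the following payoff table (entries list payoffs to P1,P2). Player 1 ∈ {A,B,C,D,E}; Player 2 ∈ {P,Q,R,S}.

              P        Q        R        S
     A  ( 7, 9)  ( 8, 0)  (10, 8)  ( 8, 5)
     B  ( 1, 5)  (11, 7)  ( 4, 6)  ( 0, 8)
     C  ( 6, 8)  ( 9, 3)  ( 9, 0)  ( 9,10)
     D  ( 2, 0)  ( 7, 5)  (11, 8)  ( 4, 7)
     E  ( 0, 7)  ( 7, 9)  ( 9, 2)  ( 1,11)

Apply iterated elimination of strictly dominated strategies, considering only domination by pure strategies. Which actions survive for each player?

IESDS → P1:{A,C,D} P2:{P,R,S}

P1 drop E (A beats it: P:7>0 Q:8>7 R:10>9 S:8>1)
P2 drop Q (S beats it: A:5>0 B:8>7 C:10>3 D:7>5)
P1 drop B (A beats it: P:7>1 R:10>4 S:8>0)
P1→{A,C,D} P2→{P,R,S}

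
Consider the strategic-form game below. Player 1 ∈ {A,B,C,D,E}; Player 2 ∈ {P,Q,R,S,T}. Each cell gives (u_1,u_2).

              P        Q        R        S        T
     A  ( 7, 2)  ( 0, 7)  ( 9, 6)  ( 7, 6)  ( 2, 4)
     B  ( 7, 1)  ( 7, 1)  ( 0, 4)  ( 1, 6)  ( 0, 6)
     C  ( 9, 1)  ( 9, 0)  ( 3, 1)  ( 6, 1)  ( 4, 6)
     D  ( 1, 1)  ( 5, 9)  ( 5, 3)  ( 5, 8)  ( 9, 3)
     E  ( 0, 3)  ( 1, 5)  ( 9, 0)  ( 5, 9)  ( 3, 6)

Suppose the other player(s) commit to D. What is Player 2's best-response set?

argmax u_2 = {Q}

u_2(P vs D) = 1
u_2(Q vs D) = 9
u_2(R vs D) = 3
u_2(S vs D) = 8
u_2(T vs D) = 3
max payoff 9 at {Q}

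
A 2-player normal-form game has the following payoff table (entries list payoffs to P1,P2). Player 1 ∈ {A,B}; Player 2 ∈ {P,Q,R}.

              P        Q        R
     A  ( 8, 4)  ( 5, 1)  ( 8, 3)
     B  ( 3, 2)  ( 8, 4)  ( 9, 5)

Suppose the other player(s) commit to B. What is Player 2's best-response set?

argmax u_2 = {R}

u_2(P vs B) = 2
u_2(Q vs B) = 4
u_2(R vs B) = 5
max payoff 5 at {R}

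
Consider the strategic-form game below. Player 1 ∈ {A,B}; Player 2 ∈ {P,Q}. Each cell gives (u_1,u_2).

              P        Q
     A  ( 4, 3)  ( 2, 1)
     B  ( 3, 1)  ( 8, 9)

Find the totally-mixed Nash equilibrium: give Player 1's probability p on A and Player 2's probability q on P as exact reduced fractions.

P1 mixes 4/5 on A; P2 mixes 6/7 on P

P1 indiff ⇒ q·4+(1-q)·2 = q·3+(1-q)·8 ⇒ q(1) = (1-q)(6) ⇒ q = 6/7
P2 indiff ⇒ p·3+(1-p)·1 = p·1+(1-p)·9 ⇒ p(2) = (1-p)(8) ⇒ p = 4/5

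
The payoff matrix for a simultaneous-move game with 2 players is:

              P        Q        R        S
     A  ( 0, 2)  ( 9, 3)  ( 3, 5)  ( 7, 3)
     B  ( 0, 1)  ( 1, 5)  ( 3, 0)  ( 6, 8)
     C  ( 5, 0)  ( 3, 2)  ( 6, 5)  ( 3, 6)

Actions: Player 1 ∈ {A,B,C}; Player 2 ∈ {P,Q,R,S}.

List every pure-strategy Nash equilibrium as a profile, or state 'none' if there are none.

(A,P): not NE [P1→C gives 5>0; P2→R gives 5>2]
(A,Q): not NE [P2→R gives 5>3]
(A,R): not NE [P1→C gives 6>3]
(A,S): not NE [P2→R gives 5>3]
(B,P): not NE [P1→C gives 5>0; P2→S gives 8>1]
(B,Q): not NE [P1→A gives 9>1; P2→S gives 8>5]
(B,R): not NE [P1→C gives 6>3; P2→S gives 8>0]
(B,S): not NE [P1→A gives 7>6]
(C,P): not NE [P2→S gives 6>0]
(C,Q): not NE [P1→A gives 9>3; P2→S gives 6>2]
(C,R): not NE [P2→S gives 6>5]
(C,S): not NE [P1→A gives 7>3]

PSNE: ∅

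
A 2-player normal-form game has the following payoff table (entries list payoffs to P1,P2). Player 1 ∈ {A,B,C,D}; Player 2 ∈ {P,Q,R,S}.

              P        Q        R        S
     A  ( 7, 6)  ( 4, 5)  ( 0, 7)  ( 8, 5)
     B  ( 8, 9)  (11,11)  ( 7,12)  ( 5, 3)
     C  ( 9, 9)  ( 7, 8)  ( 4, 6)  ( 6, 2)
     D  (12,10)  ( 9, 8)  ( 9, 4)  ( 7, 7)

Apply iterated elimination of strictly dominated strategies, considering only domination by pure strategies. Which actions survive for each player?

IESDS → P1:{B,D} P2:{P,Q,R}

P1 drop C (D beats it: P:12>9 Q:9>7 R:9>4 S:7>6)
P2 drop S (P beats it: A:6>5 B:9>3 D:10>7)
P1 drop A (B beats it: P:8>7 Q:11>4 R:7>0)
P1→{B,D} P2→{P,Q,R}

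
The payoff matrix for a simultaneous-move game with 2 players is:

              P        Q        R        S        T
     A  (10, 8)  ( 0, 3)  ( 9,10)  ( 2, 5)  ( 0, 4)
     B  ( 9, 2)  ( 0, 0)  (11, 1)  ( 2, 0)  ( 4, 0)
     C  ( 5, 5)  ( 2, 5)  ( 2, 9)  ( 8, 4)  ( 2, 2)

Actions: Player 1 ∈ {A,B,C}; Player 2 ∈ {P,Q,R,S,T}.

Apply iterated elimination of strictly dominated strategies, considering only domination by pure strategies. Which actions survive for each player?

Remaining: P1:{A,B} P2:{P,R}

P2 drop Q (R beats it: A:10>3 B:1>0 C:9>5)
P2 drop S (P beats it: A:8>5 B:2>0 C:5>4)
P1 drop C (B beats it: P:9>5 R:11>2 T:4>2)
P2 drop T (P beats it: A:8>4 B:2>0)
P1→{A,B} P2→{P,R}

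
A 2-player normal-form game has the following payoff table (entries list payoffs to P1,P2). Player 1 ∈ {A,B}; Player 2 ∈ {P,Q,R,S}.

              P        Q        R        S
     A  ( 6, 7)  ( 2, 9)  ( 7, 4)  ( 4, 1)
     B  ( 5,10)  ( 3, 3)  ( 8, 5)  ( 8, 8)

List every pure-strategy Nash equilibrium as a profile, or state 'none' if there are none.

(A,P): not NE [P2→Q gives 9>7]
(A,Q): not NE [P1→B gives 3>2]
(A,R): not NE [P1→B gives 8>7; P2→Q gives 9>4]
(A,S): not NE [P1→B gives 8>4; P2→Q gives 9>1]
(B,P): not NE [P1→A gives 6>5]
(B,Q): not NE [P2→P gives 10>3]
(B,R): not NE [P2→P gives 10>5]
(B,S): not NE [P2→P gives 10>8]

PSNE: ∅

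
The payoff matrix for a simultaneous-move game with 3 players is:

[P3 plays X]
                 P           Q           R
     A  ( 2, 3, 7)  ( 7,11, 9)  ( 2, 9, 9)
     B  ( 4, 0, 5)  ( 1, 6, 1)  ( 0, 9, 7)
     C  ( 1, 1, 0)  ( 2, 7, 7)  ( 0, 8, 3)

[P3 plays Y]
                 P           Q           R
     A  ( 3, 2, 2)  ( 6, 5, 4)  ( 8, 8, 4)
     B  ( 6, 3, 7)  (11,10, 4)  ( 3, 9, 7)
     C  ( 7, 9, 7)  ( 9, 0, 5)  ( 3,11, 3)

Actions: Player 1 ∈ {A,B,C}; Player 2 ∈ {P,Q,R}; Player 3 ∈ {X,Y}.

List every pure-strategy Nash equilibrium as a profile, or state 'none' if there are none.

(A,P,X): not NE [P1→B gives 4>2; P2→Q gives 11>3]
(A,P,Y): not NE [P1→C gives 7>3; P2→R gives 8>2; P3→X gives 7>2]
(A,Q,X): NE
(A,Q,Y): not NE [P1→B gives 11>6; P2→R gives 8>5; P3→X gives 9>4]
(A,R,X): not NE [P2→Q gives 11>9]
(A,R,Y): not NE [P3→X gives 9>4]
(B,P,X): not NE [P2→R gives 9>0; P3→Y gives 7>5]
(B,P,Y): not NE [P1→C gives 7>6; P2→Q gives 10>3]
(B,Q,X): not NE [P1→A gives 7>1; P2→R gives 9>6; P3→Y gives 4>1]
(B,Q,Y): NE
(B,R,X): not NE [P1→A gives 2>0]
(B,R,Y): not NE [P1→A gives 8>3; P2→Q gives 10>9]
(C,P,X): not NE [P1→B gives 4>1; P2→R gives 8>1; P3→Y gives 7>0]
(C,P,Y): not NE [P2→R gives 11>9]
(C,Q,X): not NE [P1→A gives 7>2; P2→R gives 8>7]
(C,Q,Y): not NE [P1→B gives 11>9; P2→R gives 11>0; P3→X gives 7>5]
(C,R,X): not NE [P1→A gives 2>0]
(C,R,Y): not NE [P1→A gives 8>3]

NE set: (A,Q,X), (B,Q,Y)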